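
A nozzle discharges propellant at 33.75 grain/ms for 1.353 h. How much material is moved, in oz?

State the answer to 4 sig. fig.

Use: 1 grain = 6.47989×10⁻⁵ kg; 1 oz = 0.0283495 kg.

3.757×10⁵ oz

33.75 grain/ms → 2.18696 kg/s
1.353 h → 4870.8 s
m = ṁ × t = 2.18696 × 4870.8 = 10652.2 kg
In oz: 10652.2 / 0.0283495 = 375746 oz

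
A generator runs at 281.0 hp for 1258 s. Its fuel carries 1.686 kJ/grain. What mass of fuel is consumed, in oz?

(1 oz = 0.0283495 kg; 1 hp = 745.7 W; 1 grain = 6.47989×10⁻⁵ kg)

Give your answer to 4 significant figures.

357.4 oz

281.0 hp → 209542 W
E = P × t = 209542 × 1258 = 2.63604×10⁸ J
1.686 kJ/grain → 2.6019×10⁷ J/kg
m = E / e_s = 2.63604×10⁸ / 2.6019×10⁷ = 10.1312 kg
In oz: 10.1312 / 0.0283495 = 357.368 oz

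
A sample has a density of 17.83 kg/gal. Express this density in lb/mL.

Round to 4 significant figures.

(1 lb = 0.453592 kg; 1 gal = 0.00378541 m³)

0.01038 lb/mL

17.83 kg/gal ÷ 0.00378541 m³/gal = 4710.19 kg/m³
4710.19 kg/m³ ÷ 0.453592 kg/lb × 10⁻⁶ m³/mL = 0.0103842 lb/mL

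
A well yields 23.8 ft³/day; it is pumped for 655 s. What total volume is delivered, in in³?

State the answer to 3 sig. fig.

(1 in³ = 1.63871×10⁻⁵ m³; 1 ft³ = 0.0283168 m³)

23.8 ft³/day → 7.80023×10⁻⁶ m³/s
V = Q × t = 7.80023×10⁻⁶ × 655 = 0.00510915 m³
In in³: 0.00510915 / 1.63871×10⁻⁵ = 311.779 in³

312 in³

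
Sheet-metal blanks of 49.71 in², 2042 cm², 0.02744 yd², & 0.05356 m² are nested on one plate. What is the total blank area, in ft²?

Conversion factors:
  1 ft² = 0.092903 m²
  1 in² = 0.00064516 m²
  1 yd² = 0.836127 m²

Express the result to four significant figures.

49.71 in² × 0.00064516 = 0.0320709 m²
2042 cm² × 0.0001 = 0.2042 m²
0.02744 yd² × 0.836127 = 0.0229433 m²
0.05356 m² (already m²)
Combined: 0.0320709 + 0.2042 + 0.0229433 + 0.05356 = 0.312774 m²
In ft²: 0.312774 / 0.092903 = 3.36667 ft²

3.367 ft²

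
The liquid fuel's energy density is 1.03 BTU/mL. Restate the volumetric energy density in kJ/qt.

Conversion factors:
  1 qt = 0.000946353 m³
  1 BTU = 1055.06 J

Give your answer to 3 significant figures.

1.03 BTU/mL × 1055.06 J/BTU ÷ 10⁻⁶ m³/mL = 1.08671×10⁹ J/m³
1.08671×10⁹ J/m³ ÷ 1000 J/kJ × 0.000946353 m³/qt = 1028.41 kJ/qt

1030 kJ/qt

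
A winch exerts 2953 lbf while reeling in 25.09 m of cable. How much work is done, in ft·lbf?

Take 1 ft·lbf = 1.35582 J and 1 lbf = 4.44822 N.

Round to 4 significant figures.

2.431×10⁵ ft·lbf

2953 lbf × 4.44822 = 13135.6 N
W = F × d = 13135.6 N × 25.09 m = 329572 J
329572 J ÷ (1.35582 J/ft·lbf) = 243079 ft·lbf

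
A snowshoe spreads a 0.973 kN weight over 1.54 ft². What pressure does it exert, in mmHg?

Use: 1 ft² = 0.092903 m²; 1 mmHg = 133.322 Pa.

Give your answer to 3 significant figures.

0.973 kN × 1000 = 973 N
1.54 ft² × 0.092903 = 0.143071 m²
P = F / A = 973 N / 0.143071 m² = 6800.82 Pa
6800.82 Pa ÷ (133.322 Pa/mmHg) = 51.0105 mmHg

51.0 mmHg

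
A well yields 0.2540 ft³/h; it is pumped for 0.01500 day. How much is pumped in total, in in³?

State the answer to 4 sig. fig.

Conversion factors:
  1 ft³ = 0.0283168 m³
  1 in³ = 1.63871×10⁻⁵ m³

158.0 in³

0.2540 ft³/h → 1.99791×10⁻⁶ m³/s
0.01500 day → 1296 s
V = Q × t = 1.99791×10⁻⁶ × 1296 = 0.00258929 m³
In in³: 0.00258929 / 1.63871×10⁻⁵ = 158.008 in³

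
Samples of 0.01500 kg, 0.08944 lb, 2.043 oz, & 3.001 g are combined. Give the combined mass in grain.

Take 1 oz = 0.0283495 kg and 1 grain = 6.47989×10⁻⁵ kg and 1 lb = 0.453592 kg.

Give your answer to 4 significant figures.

0.01500 kg (already kg)
0.08944 lb × 0.453592 → 0.0405693 kg
2.043 oz × 0.0283495 → 0.057918 kg
3.001 g × 0.001 → 0.003001 kg
Total: 0.015 + 0.0405693 + 0.057918 + 0.003001 = 0.116488 kg
In grain: 0.116488 / 6.47989×10⁻⁵ = 1797.68 grain

1798 grain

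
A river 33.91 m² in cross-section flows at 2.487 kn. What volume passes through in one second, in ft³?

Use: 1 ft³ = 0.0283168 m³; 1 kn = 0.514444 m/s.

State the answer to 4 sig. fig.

2.487 kn × 0.514444 → 1.27942 m/s
V = v × A × t = 1.27942 m/s × 33.91 m² × 1 s = 43.3851 m³
43.3851 m³ ÷ (0.0283168 m³/ft³) = 1532.13 ft³

1532 ft³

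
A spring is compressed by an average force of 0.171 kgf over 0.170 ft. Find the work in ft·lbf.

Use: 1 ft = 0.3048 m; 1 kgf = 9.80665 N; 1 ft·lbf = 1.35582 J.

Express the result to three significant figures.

0.0641 ft·lbf

0.171 kgf × 9.80665 → 1.67694 N
0.170 ft × 0.3048 → 0.051816 m
W = F × d = 1.67694 N × 0.051816 m = 0.0868923 J
0.0868923 J ÷ (1.35582 J/ft·lbf) = 0.0640884 ft·lbf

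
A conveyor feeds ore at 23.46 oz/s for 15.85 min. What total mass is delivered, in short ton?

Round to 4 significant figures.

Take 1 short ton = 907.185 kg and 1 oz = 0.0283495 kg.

23.46 oz/s → 0.665079 kg/s
15.85 min → 951 s
m = ṁ × t = 0.665079 × 951 = 632.49 kg
In short ton: 632.49 / 907.185 = 0.697201 short ton

0.6972 short ton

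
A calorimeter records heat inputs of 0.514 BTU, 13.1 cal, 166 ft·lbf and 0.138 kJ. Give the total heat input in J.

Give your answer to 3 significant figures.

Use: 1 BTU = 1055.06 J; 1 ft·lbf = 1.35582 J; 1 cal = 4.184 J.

960 J

0.514 BTU × 1055.06 = 542.301 J
13.1 cal × 4.184 = 54.8104 J
166 ft·lbf × 1.35582 = 225.066 J
0.138 kJ × 1000 = 138 J
Total: 542.301 + 54.8104 + 225.066 + 138 = 960.177 J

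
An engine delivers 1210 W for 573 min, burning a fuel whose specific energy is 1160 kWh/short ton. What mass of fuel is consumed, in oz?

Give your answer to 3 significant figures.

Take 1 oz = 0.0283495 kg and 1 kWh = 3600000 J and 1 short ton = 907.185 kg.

319 oz

573 min → 34380 s
E = P × t = 1210 × 34380 = 4.15998×10⁷ J
1160 kWh/short ton → 4.60325×10⁶ J/kg
m = E / e_s = 4.15998×10⁷ / 4.60325×10⁶ = 9.03705 kg
In oz: 9.03705 / 0.0283495 = 318.773 oz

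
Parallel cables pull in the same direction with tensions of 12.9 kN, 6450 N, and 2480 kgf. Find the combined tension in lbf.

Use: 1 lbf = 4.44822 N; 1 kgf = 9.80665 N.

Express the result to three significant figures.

12.9 kN × 1000 = 12900 N
6450 N (already N)
2480 kgf × 9.80665 = 24320.5 N
Total: 12900 + 6450 + 24320.5 = 43670.5 N
In lbf: 43670.5 / 4.44822 = 9817.52 lbf

9820 lbf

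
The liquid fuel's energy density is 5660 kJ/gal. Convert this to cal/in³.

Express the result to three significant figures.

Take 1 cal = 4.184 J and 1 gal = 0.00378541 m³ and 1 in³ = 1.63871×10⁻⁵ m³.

5660 kJ/gal × 1000 J/kJ ÷ 0.00378541 m³/gal = 1.49521×10⁹ J/m³
1.49521×10⁹ J/m³ ÷ 4.184 J/cal × 1.63871×10⁻⁵ m³/in³ = 5856.16 cal/in³

5860 cal/in³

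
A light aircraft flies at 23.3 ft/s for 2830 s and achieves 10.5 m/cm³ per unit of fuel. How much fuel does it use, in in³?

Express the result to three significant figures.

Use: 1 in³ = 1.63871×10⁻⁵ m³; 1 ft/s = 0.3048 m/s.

23.3 ft/s → 7.10184 m/s
d = v × t = 7.10184 × 2830 = 20098.2 m
10.5 m/cm³ → 1.05×10⁷ m/m³
V = d / (distance per unit fuel) = 20098.2 / 1.05×10⁷ = 0.00191411 m³
In in³: 0.00191411 / 1.63871×10⁻⁵ = 116.806 in³

117 in³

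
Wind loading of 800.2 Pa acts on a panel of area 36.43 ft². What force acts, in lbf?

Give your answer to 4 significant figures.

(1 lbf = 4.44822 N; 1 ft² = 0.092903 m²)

608.8 lbf

36.43 ft² × 0.092903 → 3.38446 m²
F = P × A = 800.2 Pa × 3.38446 m² = 2708.24 N
2708.24 N ÷ (4.44822 N/lbf) = 608.837 lbf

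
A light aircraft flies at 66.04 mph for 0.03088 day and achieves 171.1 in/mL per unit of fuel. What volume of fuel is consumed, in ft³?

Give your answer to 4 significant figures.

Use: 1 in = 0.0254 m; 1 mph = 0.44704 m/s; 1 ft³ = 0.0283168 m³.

66.04 mph → 29.5225 m/s
0.03088 day → 2668.03 s
d = v × t = 29.5225 × 2668.03 = 78766.9 m
171.1 in/mL → 4.34594×10⁶ m/m³
V = d / (distance per unit fuel) = 78766.9 / 4.34594×10⁶ = 0.0181242 m³
In ft³: 0.0181242 / 0.0283168 = 0.640051 ft³

0.6401 ft³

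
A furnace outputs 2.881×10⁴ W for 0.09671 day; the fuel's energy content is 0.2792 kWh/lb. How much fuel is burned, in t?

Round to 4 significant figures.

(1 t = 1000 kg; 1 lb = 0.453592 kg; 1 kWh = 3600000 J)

0.09671 day → 8355.74 s
E = P × t = 28810 × 8355.74 = 2.40729×10⁸ J
0.2792 kWh/lb → 2.21591×10⁶ J/kg
m = E / e_s = 2.40729×10⁸ / 2.21591×10⁶ = 108.637 kg
In t: 108.637 / 1000 = 0.108637 t

0.1086 t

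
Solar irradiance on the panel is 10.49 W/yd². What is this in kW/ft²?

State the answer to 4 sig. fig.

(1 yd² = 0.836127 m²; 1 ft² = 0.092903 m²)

0.001166 kW/ft²

10.49 W/yd² ÷ 0.836127 m²/yd² = 12.5459 W/m²
12.5459 W/m² ÷ 1000 W/kW × 0.092903 m²/ft² = 0.00116555 kW/ft²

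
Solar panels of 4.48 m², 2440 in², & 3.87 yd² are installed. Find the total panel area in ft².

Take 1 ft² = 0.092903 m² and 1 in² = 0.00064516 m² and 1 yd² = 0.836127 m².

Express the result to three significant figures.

100 ft²

4.48 m² (already m²)
2440 in² × 0.00064516 = 1.57419 m²
3.87 yd² × 0.836127 = 3.23581 m²
Combined: 4.48 + 1.57419 + 3.23581 = 9.29 m²
In ft²: 9.29 / 0.092903 = 99.9968 ft²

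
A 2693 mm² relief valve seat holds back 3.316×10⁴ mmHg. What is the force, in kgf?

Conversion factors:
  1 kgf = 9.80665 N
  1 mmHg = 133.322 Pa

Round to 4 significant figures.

1214 kgf

3.316×10⁴ mmHg × 133.322 → 4.42096×10⁶ Pa
2693 mm² × 10⁻⁶ → 0.002693 m²
F = P × A = 4.42096×10⁶ Pa × 0.002693 m² = 11905.6 N
11905.6 N ÷ (9.80665 N/kgf) = 1214.03 kgf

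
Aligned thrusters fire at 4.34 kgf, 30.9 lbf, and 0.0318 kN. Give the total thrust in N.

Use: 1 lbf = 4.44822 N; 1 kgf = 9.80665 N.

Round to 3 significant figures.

4.34 kgf × 9.80665 = 42.5609 N
30.9 lbf × 4.44822 = 137.45 N
0.0318 kN × 1000 = 31.8 N
Total: 42.5609 + 137.45 + 31.8 = 211.811 N

212 N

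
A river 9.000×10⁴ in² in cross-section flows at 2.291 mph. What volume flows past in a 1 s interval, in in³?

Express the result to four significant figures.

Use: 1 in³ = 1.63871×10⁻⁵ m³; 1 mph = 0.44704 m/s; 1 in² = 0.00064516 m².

2.291 mph × 0.44704 = 1.02417 m/s
9.000×10⁴ in² × 0.00064516 = 58.0644 m²
V = v × A × t = 1.02417 m/s × 58.0644 m² × 1 s = 59.4678 m³
59.4678 m³ ÷ (1.63871×10⁻⁵ m³/in³) = 3.62894×10⁶ in³

3.629×10⁶ in³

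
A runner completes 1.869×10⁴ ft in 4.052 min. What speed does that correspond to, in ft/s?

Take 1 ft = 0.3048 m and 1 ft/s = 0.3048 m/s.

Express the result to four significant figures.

1.869×10⁴ ft × 0.3048 = 5696.71 m
4.052 min × 60 = 243.12 s
v = d / t = 5696.71 m / 243.12 s = 23.4317 m/s
23.4317 m/s ÷ (0.3048 m/s/ft/s) = 76.8757 ft/s

76.88 ft/s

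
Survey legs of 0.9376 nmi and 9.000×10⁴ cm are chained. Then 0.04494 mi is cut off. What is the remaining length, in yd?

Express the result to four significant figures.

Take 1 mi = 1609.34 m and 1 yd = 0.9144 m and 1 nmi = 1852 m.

0.9376 nmi × 1852 = 1736.44 m
9.000×10⁴ cm × 0.01 = 900 m
0.04494 mi × 1609.34 = 72.3237 m
Sum: 1736.44 + 900 − 72.3237 = 2564.12 m
In yd: 2564.12 / 0.9144 = 2804.16 yd

2804 yd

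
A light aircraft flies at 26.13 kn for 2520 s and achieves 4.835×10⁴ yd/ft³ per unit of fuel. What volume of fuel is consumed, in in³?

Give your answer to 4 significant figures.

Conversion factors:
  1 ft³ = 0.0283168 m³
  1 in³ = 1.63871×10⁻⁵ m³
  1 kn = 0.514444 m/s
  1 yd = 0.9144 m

26.13 kn → 13.4424 m/s
d = v × t = 13.4424 × 2520 = 33874.8 m
4.835×10⁴ yd/ft³ → 1.56131×10⁶ m/m³
V = d / (distance per unit fuel) = 33874.8 / 1.56131×10⁶ = 0.0216964 m³
In in³: 0.0216964 / 1.63871×10⁻⁵ = 1323.99 in³

1324 in³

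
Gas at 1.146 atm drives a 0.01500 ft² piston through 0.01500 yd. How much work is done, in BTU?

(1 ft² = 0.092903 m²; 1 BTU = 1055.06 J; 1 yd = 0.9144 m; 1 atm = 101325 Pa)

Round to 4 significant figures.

0.002104 BTU

1.146 atm → 116118 Pa
0.01500 ft² → 0.00139354 m²
F = P × A = 116118 × 0.00139354 = 161.815 N
0.01500 yd → 0.013716 m
W = F × d = 161.815 × 0.013716 = 2.21945 J
In BTU: 2.21945 / 1055.06 = 0.00210362 BTU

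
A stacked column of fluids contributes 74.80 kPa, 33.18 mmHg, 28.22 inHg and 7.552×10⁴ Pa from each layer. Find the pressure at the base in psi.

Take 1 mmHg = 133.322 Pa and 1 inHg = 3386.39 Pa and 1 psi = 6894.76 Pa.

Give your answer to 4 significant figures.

36.30 psi

74.80 kPa × 1000 = 74800 Pa
33.18 mmHg × 133.322 = 4423.62 Pa
28.22 inHg × 3386.39 = 95563.9 Pa
7.552×10⁴ Pa (already Pa)
Sum: 74800 + 4423.62 + 95563.9 + 75520 = 250308 Pa
In psi: 250308 / 6894.76 = 36.3041 psi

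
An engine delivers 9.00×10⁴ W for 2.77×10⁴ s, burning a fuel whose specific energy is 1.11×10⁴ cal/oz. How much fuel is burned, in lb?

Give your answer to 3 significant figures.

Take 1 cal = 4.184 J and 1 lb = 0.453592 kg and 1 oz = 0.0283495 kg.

E = P × t = 90000 × 27700 = 2.493×10⁹ J
1.11×10⁴ cal/oz → 1.63821×10⁶ J/kg
m = E / e_s = 2.493×10⁹ / 1.63821×10⁶ = 1521.78 kg
In lb: 1521.78 / 0.453592 = 3354.95 lb

3350 lb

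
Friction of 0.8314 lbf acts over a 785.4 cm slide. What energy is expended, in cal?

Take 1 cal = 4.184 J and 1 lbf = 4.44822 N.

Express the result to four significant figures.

6.942 cal

0.8314 lbf × 4.44822 = 3.69825 N
785.4 cm × 0.01 = 7.854 m
W = F × d = 3.69825 N × 7.854 m = 29.0461 J
29.0461 J ÷ (4.184 J/cal) = 6.94218 cal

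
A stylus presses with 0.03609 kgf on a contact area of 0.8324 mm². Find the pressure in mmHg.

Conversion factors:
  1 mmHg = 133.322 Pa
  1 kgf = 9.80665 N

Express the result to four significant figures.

0.03609 kgf × 9.80665 = 0.353922 N
0.8324 mm² × 10⁻⁶ = 8.324×10⁻⁷ m²
P = F / A = 0.353922 N / 8.324×10⁻⁷ m² = 425183 Pa
425183 Pa ÷ (133.322 Pa/mmHg) = 3189.14 mmHg

3189 mmHg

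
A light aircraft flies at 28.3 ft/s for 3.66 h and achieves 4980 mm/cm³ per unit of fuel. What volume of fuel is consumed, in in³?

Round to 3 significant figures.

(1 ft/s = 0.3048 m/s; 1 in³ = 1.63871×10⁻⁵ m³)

28.3 ft/s → 8.62584 m/s
3.66 h → 13176 s
d = v × t = 8.62584 × 13176 = 113654 m
4980 mm/cm³ → 4.98×10⁶ m/m³
V = d / (distance per unit fuel) = 113654 / 4.98×10⁶ = 0.0228221 m³
In in³: 0.0228221 / 1.63871×10⁻⁵ = 1392.69 in³

1390 in³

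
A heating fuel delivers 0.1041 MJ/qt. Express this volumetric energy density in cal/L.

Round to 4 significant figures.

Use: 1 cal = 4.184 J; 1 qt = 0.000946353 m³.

0.1041 MJ/qt × 1000000 J/MJ ÷ 0.000946353 m³/qt = 1.10001×10⁸ J/m³
1.10001×10⁸ J/m³ ÷ 4.184 J/cal × 0.001 m³/L = 26290.9 cal/L

2.629×10⁴ cal/L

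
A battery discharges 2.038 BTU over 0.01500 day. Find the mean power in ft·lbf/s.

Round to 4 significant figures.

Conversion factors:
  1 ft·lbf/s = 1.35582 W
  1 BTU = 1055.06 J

1.224 ft·lbf/s

2.038 BTU × 1055.06 → 2150.21 J
0.01500 day × 86400 → 1296 s
P = E / t = 2150.21 J / 1296 s = 1.65911 W
1.65911 W ÷ (1.35582 W/ft·lbf/s) = 1.22369 ft·lbf/s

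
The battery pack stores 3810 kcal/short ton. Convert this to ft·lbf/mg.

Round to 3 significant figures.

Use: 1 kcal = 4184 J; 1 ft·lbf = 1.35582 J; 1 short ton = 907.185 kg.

3810 kcal/short ton × 4184 J/kcal ÷ 907.185 kg/short ton = 17572 J/kg
17572 J/kg ÷ 1.35582 J/ft·lbf × 10⁻⁶ kg/mg = 0.0129604 ft·lbf/mg

0.0130 ft·lbf/mg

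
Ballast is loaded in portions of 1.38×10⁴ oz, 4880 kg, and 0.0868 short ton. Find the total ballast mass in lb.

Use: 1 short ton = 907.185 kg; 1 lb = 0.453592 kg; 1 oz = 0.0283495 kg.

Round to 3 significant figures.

1.38×10⁴ oz × 0.0283495 → 391.223 kg
4880 kg (already kg)
0.0868 short ton × 907.185 → 78.7437 kg
Total: 391.223 + 4880 + 78.7437 = 5349.97 kg
In lb: 5349.97 / 0.453592 = 11794.7 lb

1.18×10⁴ lb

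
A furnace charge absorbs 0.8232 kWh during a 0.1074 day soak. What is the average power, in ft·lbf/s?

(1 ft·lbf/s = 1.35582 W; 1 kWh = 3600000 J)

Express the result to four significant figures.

0.8232 kWh × 3600000 = 2.96352×10⁶ J
0.1074 day × 86400 = 9279.36 s
P = E / t = 2.96352×10⁶ J / 9279.36 s = 319.367 W
319.367 W ÷ (1.35582 W/ft·lbf/s) = 235.553 ft·lbf/s

235.6 ft·lbf/s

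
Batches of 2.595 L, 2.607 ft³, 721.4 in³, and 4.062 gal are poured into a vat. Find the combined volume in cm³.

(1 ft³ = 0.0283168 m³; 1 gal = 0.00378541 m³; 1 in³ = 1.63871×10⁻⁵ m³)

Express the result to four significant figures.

2.595 L × 0.001 = 0.002595 m³
2.607 ft³ × 0.0283168 = 0.0738219 m³
721.4 in³ × 1.63871×10⁻⁵ = 0.0118217 m³
4.062 gal × 0.00378541 = 0.0153763 m³
Total: 0.002595 + 0.0738219 + 0.0118217 + 0.0153763 = 0.103615 m³
In cm³: 0.103615 / 10⁻⁶ = 103615 cm³

1.036×10⁵ cm³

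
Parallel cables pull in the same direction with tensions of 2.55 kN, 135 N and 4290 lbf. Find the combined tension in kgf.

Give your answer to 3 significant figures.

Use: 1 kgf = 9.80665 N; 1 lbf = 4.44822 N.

2220 kgf

2.55 kN × 1000 = 2550 N
135 N (already N)
4290 lbf × 4.44822 = 19082.9 N
Total: 2550 + 135 + 19082.9 = 21767.9 N
In kgf: 21767.9 / 9.80665 = 2219.71 kgf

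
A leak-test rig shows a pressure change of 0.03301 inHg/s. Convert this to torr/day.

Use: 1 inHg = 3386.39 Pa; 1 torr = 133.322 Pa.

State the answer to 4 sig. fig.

0.03301 inHg/s × 3386.39 Pa/inHg = 111.785 Pa/s
111.785 Pa/s ÷ 133.322 Pa/torr × 86400 s/day = 72442.8 torr/day

7.244×10⁴ torr/day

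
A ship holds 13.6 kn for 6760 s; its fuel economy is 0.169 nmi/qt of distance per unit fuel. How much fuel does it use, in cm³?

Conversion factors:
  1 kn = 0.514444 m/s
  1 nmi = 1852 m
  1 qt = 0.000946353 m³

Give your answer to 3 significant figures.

13.6 kn → 6.99644 m/s
d = v × t = 6.99644 × 6760 = 47295.9 m
0.169 nmi/qt → 330731 m/m³
V = d / (distance per unit fuel) = 47295.9 / 330731 = 0.143004 m³
In cm³: 0.143004 / 10⁻⁶ = 143004 cm³

1.43×10⁵ cm³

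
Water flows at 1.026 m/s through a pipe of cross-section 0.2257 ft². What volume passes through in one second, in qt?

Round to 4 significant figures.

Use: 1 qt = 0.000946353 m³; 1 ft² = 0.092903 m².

0.2257 ft² × 0.092903 = 0.0209682 m²
V = v × A × t = 1.026 m/s × 0.0209682 m² × 1 s = 0.0215134 m³
0.0215134 m³ ÷ (0.000946353 m³/qt) = 22.733 qt

22.73 qt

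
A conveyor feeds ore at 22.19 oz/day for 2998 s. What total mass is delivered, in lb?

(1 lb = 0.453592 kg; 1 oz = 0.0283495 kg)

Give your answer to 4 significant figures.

0.04812 lb

22.19 oz/day → 7.28097×10⁻⁶ kg/s
m = ṁ × t = 7.28097×10⁻⁶ × 2998 = 0.0218283 kg
In lb: 0.0218283 / 0.453592 = 0.0481232 lb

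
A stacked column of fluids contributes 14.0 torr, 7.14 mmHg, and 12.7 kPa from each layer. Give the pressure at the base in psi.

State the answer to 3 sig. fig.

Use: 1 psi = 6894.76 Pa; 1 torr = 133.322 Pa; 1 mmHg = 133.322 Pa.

2.25 psi

14.0 torr × 133.322 = 1866.51 Pa
7.14 mmHg × 133.322 = 951.919 Pa
12.7 kPa × 1000 = 12700 Pa
Total: 1866.51 + 951.919 + 12700 = 15518.4 Pa
In psi: 15518.4 / 6894.76 = 2.25075 psi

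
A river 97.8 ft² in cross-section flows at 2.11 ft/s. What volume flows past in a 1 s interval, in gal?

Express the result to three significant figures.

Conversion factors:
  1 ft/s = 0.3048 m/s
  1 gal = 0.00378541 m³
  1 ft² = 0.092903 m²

2.11 ft/s × 0.3048 = 0.643128 m/s
97.8 ft² × 0.092903 = 9.08591 m²
V = v × A × t = 0.643128 m/s × 9.08591 m² × 1 s = 5.8434 m³
5.8434 m³ ÷ (0.00378541 m³/gal) = 1543.66 gal

1540 gal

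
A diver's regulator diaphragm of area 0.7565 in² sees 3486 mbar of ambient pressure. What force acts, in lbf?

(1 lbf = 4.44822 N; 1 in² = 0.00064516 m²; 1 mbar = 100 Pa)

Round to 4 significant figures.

38.25 lbf

3486 mbar × 100 = 348600 Pa
0.7565 in² × 0.00064516 = 4.88064×10⁻⁴ m²
F = P × A = 348600 Pa × 4.88064×10⁻⁴ m² = 170.139 N
170.139 N ÷ (4.44822 N/lbf) = 38.2488 lbf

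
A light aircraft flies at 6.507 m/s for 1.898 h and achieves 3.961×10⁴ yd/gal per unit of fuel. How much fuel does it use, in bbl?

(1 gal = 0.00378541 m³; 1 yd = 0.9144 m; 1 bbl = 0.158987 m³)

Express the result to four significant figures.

1.898 h → 6832.8 s
d = v × t = 6.507 × 6832.8 = 44461 m
3.961×10⁴ yd/gal → 9.56815×10⁶ m/m³
V = d / (distance per unit fuel) = 44461 / 9.56815×10⁶ = 0.00464677 m³
In bbl: 0.00464677 / 0.158987 = 0.0292274 bbl

0.02923 bbl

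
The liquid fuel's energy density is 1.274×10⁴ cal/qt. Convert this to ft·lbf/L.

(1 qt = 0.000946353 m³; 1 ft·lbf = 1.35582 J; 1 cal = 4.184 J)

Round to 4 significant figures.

1.274×10⁴ cal/qt × 4.184 J/cal ÷ 0.000946353 m³/qt = 5.63259×10⁷ J/m³
5.63259×10⁷ J/m³ ÷ 1.35582 J/ft·lbf × 0.001 m³/L = 41543.8 ft·lbf/L

4.154×10⁴ ft·lbf/L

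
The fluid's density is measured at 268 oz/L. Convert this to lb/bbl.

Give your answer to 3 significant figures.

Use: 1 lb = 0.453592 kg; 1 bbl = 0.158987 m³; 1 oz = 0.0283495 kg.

268 oz/L × 0.0283495 kg/oz ÷ 0.001 m³/L = 7597.67 kg/m³
7597.67 kg/m³ ÷ 0.453592 kg/lb × 0.158987 m³/bbl = 2663.03 lb/bbl

2660 lb/bbl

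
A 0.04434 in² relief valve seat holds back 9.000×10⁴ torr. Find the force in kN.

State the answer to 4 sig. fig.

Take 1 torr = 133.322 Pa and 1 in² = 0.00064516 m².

9.000×10⁴ torr × 133.322 → 1.1999×10⁷ Pa
0.04434 in² × 0.00064516 → 2.86064×10⁻⁵ m²
F = P × A = 1.1999×10⁷ Pa × 2.86064×10⁻⁵ m² = 343.248 N
343.248 N ÷ (1000 N/kN) = 0.343248 kN

0.3432 kN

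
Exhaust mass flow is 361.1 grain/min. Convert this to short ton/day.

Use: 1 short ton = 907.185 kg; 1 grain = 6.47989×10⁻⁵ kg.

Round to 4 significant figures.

0.03714 short ton/day

361.1 grain/min × 6.47989×10⁻⁵ kg/grain ÷ 60 s/min = 3.89981×10⁻⁴ kg/s
3.89981×10⁻⁴ kg/s ÷ 907.185 kg/short ton × 86400 s/day = 0.0371417 short ton/day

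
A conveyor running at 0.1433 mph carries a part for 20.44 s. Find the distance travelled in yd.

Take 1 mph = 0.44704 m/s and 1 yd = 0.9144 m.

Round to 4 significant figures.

0.1433 mph × 0.44704 → 0.0640608 m/s
d = v × t = 0.0640608 m/s × 20.44 s = 1.3094 m
1.3094 m ÷ (0.9144 m/yd) = 1.43198 yd

1.432 yd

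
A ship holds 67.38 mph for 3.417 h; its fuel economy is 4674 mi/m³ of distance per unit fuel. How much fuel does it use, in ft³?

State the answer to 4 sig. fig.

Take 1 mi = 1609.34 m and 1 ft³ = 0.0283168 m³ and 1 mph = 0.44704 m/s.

1.740 ft³

67.38 mph → 30.1216 m/s
3.417 h → 12301.2 s
d = v × t = 30.1216 × 12301.2 = 370532 m
4674 mi/m³ → 7.52206×10⁶ m/m³
V = d / (distance per unit fuel) = 370532 / 7.52206×10⁶ = 0.0492594 m³
In ft³: 0.0492594 / 0.0283168 = 1.73958 ft³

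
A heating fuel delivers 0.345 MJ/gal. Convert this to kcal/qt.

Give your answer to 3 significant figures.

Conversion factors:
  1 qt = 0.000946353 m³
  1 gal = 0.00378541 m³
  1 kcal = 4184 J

0.345 MJ/gal × 1000000 J/MJ ÷ 0.00378541 m³/gal = 9.11394×10⁷ J/m³
9.11394×10⁷ J/m³ ÷ 4184 J/kcal × 0.000946353 m³/qt = 20.6143 kcal/qt

20.6 kcal/qt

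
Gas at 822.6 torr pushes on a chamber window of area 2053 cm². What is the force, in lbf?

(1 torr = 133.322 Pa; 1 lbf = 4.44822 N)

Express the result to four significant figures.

822.6 torr × 133.322 → 109671 Pa
2053 cm² × 0.0001 → 0.2053 m²
F = P × A = 109671 Pa × 0.2053 m² = 22515.5 N
22515.5 N ÷ (4.44822 N/lbf) = 5061.69 lbf

5062 lbf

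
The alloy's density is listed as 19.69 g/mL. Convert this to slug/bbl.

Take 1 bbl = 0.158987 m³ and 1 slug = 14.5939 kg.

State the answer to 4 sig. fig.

19.69 g/mL × 0.001 kg/g ÷ 10⁻⁶ m³/mL = 19690 kg/m³
19690 kg/m³ ÷ 14.5939 kg/slug × 0.158987 m³/bbl = 214.504 slug/bbl

214.5 slug/bbl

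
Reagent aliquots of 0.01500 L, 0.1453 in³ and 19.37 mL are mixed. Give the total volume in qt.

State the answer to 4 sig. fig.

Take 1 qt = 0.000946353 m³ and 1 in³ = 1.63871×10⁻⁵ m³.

0.03883 qt

0.01500 L × 0.001 = 1.5×10⁻⁵ m³
0.1453 in³ × 1.63871×10⁻⁵ = 2.38105×10⁻⁶ m³
19.37 mL × 10⁻⁶ = 1.937×10⁻⁵ m³
Sum: 1.5×10⁻⁵ + 2.38105×10⁻⁶ + 1.937×10⁻⁵ = 3.6751×10⁻⁵ m³
In qt: 3.6751×10⁻⁵ / 0.000946353 = 0.0388343 qt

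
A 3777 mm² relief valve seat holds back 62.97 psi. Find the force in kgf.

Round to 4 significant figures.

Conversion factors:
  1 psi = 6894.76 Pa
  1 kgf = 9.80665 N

62.97 psi × 6894.76 = 434163 Pa
3777 mm² × 10⁻⁶ = 0.003777 m²
F = P × A = 434163 Pa × 0.003777 m² = 1639.83 N
1639.83 N ÷ (9.80665 N/kgf) = 167.216 kgf

167.2 kgf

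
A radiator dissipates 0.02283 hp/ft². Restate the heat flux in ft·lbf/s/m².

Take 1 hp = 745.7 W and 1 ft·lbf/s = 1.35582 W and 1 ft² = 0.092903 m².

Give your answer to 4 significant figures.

0.02283 hp/ft² × 745.7 W/hp ÷ 0.092903 m²/ft² = 183.248 W/m²
183.248 W/m² ÷ 1.35582 W/ft·lbf/s = 135.157 ft·lbf/s/m²

135.2 ft·lbf/s/m²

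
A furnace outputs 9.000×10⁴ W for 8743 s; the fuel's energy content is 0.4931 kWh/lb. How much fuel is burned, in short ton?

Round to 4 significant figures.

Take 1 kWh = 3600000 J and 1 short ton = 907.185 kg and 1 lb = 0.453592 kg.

E = P × t = 90000 × 8743 = 7.8687×10⁸ J
0.4931 kWh/lb → 3.91356×10⁶ J/kg
m = E / e_s = 7.8687×10⁸ / 3.91356×10⁶ = 201.062 kg
In short ton: 201.062 / 907.185 = 0.221633 short ton

0.2216 short ton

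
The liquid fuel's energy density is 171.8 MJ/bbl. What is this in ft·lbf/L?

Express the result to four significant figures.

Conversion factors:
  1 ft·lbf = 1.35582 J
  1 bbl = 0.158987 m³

7.970×10⁵ ft·lbf/L

171.8 MJ/bbl × 1000000 J/MJ ÷ 0.158987 m³/bbl = 1.08059×10⁹ J/m³
1.08059×10⁹ J/m³ ÷ 1.35582 J/ft·lbf × 0.001 m³/L = 797001 ft·lbf/L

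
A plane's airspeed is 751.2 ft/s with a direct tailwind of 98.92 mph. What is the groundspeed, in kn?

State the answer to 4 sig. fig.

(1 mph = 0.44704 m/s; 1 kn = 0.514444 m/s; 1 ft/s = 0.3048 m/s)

531.0 kn

751.2 ft/s × 0.3048 = 228.966 m/s
98.92 mph × 0.44704 = 44.2212 m/s
Combined: 228.966 + 44.2212 = 273.187 m/s
In kn: 273.187 / 0.514444 = 531.034 kn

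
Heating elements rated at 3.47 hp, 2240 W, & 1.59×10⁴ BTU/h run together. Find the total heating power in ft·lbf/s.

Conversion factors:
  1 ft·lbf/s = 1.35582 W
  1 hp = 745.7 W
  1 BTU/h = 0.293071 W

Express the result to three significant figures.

3.47 hp × 745.7 = 2587.58 W
2240 W (already W)
1.59×10⁴ BTU/h × 0.293071 = 4659.83 W
Combined: 2587.58 + 2240 + 4659.83 = 9487.41 W
In ft·lbf/s: 9487.41 / 1.35582 = 6997.54 ft·lbf/s

7000 ft·lbf/s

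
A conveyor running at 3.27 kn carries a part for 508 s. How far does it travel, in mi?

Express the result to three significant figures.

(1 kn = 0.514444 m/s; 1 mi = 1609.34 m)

3.27 kn × 0.514444 → 1.68223 m/s
d = v × t = 1.68223 m/s × 508 s = 854.573 m
854.573 m ÷ (1609.34 m/mi) = 0.531008 mi

0.531 mi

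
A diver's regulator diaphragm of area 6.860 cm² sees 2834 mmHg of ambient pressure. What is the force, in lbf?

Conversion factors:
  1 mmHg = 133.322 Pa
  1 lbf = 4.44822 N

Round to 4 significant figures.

2834 mmHg × 133.322 → 377835 Pa
6.860 cm² × 0.0001 → 6.86×10⁻⁴ m²
F = P × A = 377835 Pa × 6.86×10⁻⁴ m² = 259.195 N
259.195 N ÷ (4.44822 N/lbf) = 58.2694 lbf

58.27 lbf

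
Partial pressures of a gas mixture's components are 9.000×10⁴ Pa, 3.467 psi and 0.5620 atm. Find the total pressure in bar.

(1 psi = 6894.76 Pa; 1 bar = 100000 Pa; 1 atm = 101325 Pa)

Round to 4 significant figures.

9.000×10⁴ Pa (already Pa)
3.467 psi × 6894.76 → 23904.1 Pa
0.5620 atm × 101325 → 56944.7 Pa
Combined: 90000 + 23904.1 + 56944.7 = 170849 Pa
In bar: 170849 / 100000 = 1.70849 bar

1.708 bar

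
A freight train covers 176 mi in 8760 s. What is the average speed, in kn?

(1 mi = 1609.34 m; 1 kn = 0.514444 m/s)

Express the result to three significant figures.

62.9 kn

176 mi × 1609.34 → 283244 m
v = d / t = 283244 m / 8760 s = 32.3338 m/s
32.3338 m/s ÷ (0.514444 m/s/kn) = 62.8519 kn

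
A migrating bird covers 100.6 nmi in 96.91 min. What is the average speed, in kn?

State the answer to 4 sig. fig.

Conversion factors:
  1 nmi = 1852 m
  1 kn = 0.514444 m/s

100.6 nmi × 1852 → 186311 m
96.91 min × 60 → 5814.6 s
v = d / t = 186311 m / 5814.6 s = 32.0419 m/s
32.0419 m/s ÷ (0.514444 m/s/kn) = 62.2845 kn

62.28 kn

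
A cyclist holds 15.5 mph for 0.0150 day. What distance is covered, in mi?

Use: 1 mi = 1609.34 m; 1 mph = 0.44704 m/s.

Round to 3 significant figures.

15.5 mph × 0.44704 → 6.92912 m/s
0.0150 day × 86400 → 1296 s
d = v × t = 6.92912 m/s × 1296 s = 8980.14 m
8980.14 m ÷ (1609.34 m/mi) = 5.58001 mi

5.58 mi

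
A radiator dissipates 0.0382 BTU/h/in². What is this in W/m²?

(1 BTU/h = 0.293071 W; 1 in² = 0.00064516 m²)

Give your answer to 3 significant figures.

17.4 W/m²

0.0382 BTU/h/in² × 0.293071 W/BTU/h ÷ 0.00064516 m²/in² = 17.3528 W/m²
17.3528 W/m²  = 17.3528 W/m²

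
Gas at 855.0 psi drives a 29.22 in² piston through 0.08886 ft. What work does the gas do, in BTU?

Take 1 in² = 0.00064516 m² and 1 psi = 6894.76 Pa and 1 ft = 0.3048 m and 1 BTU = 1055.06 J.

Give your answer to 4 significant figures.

2.853 BTU

855.0 psi → 5.89502×10⁶ Pa
29.22 in² → 0.0188516 m²
F = P × A = 5.89502×10⁶ × 0.0188516 = 111131 N
0.08886 ft → 0.0270845 m
W = F × d = 111131 × 0.0270845 = 3009.93 J
In BTU: 3009.93 / 1055.06 = 2.85285 BTU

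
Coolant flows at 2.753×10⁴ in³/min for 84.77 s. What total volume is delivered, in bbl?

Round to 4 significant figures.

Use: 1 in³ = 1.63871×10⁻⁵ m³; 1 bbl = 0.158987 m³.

4.009 bbl

2.753×10⁴ in³/min → 0.00751895 m³/s
V = Q × t = 0.00751895 × 84.77 = 0.637381 m³
In bbl: 0.637381 / 0.158987 = 4.00901 bbl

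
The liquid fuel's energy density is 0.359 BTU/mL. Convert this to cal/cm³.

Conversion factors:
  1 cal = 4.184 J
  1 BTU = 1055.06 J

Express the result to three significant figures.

0.359 BTU/mL × 1055.06 J/BTU ÷ 10⁻⁶ m³/mL = 3.78767×10⁸ J/m³
3.78767×10⁸ J/m³ ÷ 4.184 J/cal × 10⁻⁶ m³/cm³ = 90.5275 cal/cm³

90.5 cal/cm³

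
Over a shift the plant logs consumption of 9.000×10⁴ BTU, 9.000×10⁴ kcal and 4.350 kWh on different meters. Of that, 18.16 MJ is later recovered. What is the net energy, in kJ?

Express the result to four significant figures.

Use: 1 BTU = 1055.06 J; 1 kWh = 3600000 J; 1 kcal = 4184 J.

9.000×10⁴ BTU × 1055.06 → 9.49554×10⁷ J
9.000×10⁴ kcal × 4184 → 3.7656×10⁸ J
4.350 kWh × 3600000 → 1.566×10⁷ J
18.16 MJ × 1000000 → 1.816×10⁷ J
Net: 9.49554×10⁷ + 3.7656×10⁸ + 1.566×10⁷ − 1.816×10⁷ = 4.69015×10⁸ J
In kJ: 4.69015×10⁸ / 1000 = 469015 kJ

4.690×10⁵ kJ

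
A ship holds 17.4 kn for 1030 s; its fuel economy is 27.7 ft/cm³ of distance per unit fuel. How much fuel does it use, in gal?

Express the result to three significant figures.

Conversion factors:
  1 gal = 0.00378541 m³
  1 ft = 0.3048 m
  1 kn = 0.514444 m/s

17.4 kn → 8.95133 m/s
d = v × t = 8.95133 × 1030 = 9219.87 m
27.7 ft/cm³ → 8.44296×10⁶ m/m³
V = d / (distance per unit fuel) = 9219.87 / 8.44296×10⁶ = 0.00109202 m³
In gal: 0.00109202 / 0.00378541 = 0.288481 gal

0.288 gal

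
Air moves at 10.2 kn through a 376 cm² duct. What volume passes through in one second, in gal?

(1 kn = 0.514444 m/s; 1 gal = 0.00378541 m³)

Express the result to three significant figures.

10.2 kn × 0.514444 = 5.24733 m/s
376 cm² × 0.0001 = 0.0376 m²
V = v × A × t = 5.24733 m/s × 0.0376 m² × 1 s = 0.1973 m³
0.1973 m³ ÷ (0.00378541 m³/gal) = 52.1212 gal

52.1 gal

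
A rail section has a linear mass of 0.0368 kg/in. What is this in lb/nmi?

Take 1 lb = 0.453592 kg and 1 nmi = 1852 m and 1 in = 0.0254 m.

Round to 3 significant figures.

0.0368 kg/in ÷ 0.0254 m/in = 1.44882 kg/m
1.44882 kg/m ÷ 0.453592 kg/lb × 1852 m/nmi = 5915.48 lb/nmi

5920 lb/nmi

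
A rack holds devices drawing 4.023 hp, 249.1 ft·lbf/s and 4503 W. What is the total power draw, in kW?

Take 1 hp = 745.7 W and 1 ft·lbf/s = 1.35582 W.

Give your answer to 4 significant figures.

4.023 hp × 745.7 = 2999.95 W
249.1 ft·lbf/s × 1.35582 = 337.735 W
4503 W (already W)
Combined: 2999.95 + 337.735 + 4503 = 7840.68 W
In kW: 7840.68 / 1000 = 7.84068 kW

7.841 kW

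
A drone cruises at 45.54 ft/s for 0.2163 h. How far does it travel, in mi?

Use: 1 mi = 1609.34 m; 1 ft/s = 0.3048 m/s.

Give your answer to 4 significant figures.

6.716 mi

45.54 ft/s × 0.3048 → 13.8806 m/s
0.2163 h × 3600 → 778.68 s
d = v × t = 13.8806 m/s × 778.68 s = 10808.5 m
10808.5 m ÷ (1609.34 m/mi) = 6.71611 mi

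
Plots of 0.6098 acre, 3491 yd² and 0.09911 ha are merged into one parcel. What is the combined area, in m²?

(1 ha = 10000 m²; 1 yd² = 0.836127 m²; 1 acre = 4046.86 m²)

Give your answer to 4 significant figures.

6378 m²

0.6098 acre × 4046.86 → 2467.78 m²
3491 yd² × 0.836127 → 2918.92 m²
0.09911 ha × 10000 → 991.1 m²
Combined: 2467.78 + 2918.92 + 991.1 = 6377.8 m²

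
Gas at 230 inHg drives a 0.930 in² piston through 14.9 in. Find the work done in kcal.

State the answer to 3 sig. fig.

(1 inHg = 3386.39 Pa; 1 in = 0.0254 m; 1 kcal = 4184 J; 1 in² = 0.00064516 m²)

0.0423 kcal

230 inHg → 778870 Pa
0.930 in² → 5.99999×10⁻⁴ m²
F = P × A = 778870 × 5.99999×10⁻⁴ = 467.321 N
14.9 in → 0.37846 m
W = F × d = 467.321 × 0.37846 = 176.862 J
In kcal: 176.862 / 4184 = 0.042271 kcal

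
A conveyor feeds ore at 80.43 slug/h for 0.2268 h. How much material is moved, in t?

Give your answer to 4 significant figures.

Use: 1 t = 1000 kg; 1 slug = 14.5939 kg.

0.2662 t

80.43 slug/h → 0.326052 kg/s
0.2268 h → 816.48 s
m = ṁ × t = 0.326052 × 816.48 = 266.215 kg
In t: 266.215 / 1000 = 0.266215 t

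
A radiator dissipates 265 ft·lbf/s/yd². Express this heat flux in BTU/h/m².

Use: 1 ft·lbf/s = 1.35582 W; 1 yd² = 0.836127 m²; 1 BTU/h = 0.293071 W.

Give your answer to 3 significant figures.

1470 BTU/h/m²

265 ft·lbf/s/yd² × 1.35582 W/ft·lbf/s ÷ 0.836127 m²/yd² = 429.71 W/m²
429.71 W/m² ÷ 0.293071 W/BTU/h = 1466.23 BTU/h/m²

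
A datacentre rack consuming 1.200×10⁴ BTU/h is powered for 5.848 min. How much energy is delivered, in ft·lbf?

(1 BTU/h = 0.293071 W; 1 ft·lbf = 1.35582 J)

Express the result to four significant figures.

1.200×10⁴ BTU/h × 0.293071 → 3516.85 W
5.848 min × 60 → 350.88 s
E = P × t = 3516.85 W × 350.88 s = 1.23399×10⁶ J
1.23399×10⁶ J ÷ (1.35582 J/ft·lbf) = 910143 ft·lbf

9.101×10⁵ ft·lbf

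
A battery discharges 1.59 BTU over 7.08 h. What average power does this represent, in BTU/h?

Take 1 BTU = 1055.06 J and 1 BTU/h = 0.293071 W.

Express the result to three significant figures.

1.59 BTU × 1055.06 = 1677.55 J
7.08 h × 3600 = 25488 s
P = E / t = 1677.55 J / 25488 s = 0.0658172 W
0.0658172 W ÷ (0.293071 W/BTU/h) = 0.224578 BTU/h

0.225 BTU/h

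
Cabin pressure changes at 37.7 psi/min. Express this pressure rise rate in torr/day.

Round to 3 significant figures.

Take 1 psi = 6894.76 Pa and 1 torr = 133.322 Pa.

2.81×10⁶ torr/day

37.7 psi/min × 6894.76 Pa/psi ÷ 60 s/min = 4332.21 Pa/s
4332.21 Pa/s ÷ 133.322 Pa/torr × 86400 s/day = 2.80751×10⁶ torr/day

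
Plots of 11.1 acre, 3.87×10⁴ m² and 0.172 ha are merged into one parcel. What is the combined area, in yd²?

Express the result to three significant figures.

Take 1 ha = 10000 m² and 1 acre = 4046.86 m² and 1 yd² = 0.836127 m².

11.1 acre × 4046.86 = 44920.1 m²
3.87×10⁴ m² (already m²)
0.172 ha × 10000 = 1720 m²
Sum: 44920.1 + 38700 + 1720 = 85340.1 m²
In yd²: 85340.1 / 0.836127 = 102066 yd²

1.02×10⁵ yd²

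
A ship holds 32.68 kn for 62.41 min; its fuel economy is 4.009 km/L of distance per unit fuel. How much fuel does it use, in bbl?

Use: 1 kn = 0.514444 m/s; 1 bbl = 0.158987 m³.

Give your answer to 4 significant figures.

0.09877 bbl

32.68 kn → 16.812 m/s
62.41 min → 3744.6 s
d = v × t = 16.812 × 3744.6 = 62954.2 m
4.009 km/L → 4.009×10⁶ m/m³
V = d / (distance per unit fuel) = 62954.2 / 4.009×10⁶ = 0.0157032 m³
In bbl: 0.0157032 / 0.158987 = 0.0987703 bbl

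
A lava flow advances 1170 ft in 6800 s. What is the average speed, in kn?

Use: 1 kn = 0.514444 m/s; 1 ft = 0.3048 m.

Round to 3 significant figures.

1170 ft × 0.3048 → 356.616 m
v = d / t = 356.616 m / 6800 s = 0.0524435 m/s
0.0524435 m/s ÷ (0.514444 m/s/kn) = 0.101942 kn

0.102 kn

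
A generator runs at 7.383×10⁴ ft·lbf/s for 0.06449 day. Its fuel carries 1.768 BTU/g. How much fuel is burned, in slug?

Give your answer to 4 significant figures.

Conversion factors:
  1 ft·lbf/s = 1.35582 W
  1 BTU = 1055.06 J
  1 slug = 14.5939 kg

7.383×10⁴ ft·lbf/s → 100100 W
0.06449 day → 5571.94 s
E = P × t = 100100 × 5571.94 = 5.57751×10⁸ J
1.768 BTU/g → 1.86535×10⁶ J/kg
m = E / e_s = 5.57751×10⁸ / 1.86535×10⁶ = 299.006 kg
In slug: 299.006 / 14.5939 = 20.4884 slug

20.49 slug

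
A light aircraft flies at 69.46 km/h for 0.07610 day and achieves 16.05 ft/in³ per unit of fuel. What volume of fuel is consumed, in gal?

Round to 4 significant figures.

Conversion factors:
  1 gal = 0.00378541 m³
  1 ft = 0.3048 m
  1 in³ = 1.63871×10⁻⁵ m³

112.3 gal

69.46 km/h → 19.2944 m/s
0.07610 day → 6575.04 s
d = v × t = 19.2944 × 6575.04 = 126861 m
16.05 ft/in³ → 298530 m/m³
V = d / (distance per unit fuel) = 126861 / 298530 = 0.424952 m³
In gal: 0.424952 / 0.00378541 = 112.26 gal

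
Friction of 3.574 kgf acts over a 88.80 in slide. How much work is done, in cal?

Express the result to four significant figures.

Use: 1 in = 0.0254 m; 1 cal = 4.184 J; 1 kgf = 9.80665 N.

3.574 kgf × 9.80665 → 35.049 N
88.80 in × 0.0254 → 2.25552 m
W = F × d = 35.049 N × 2.25552 m = 79.0537 J
79.0537 J ÷ (4.184 J/cal) = 18.8943 cal

18.89 cal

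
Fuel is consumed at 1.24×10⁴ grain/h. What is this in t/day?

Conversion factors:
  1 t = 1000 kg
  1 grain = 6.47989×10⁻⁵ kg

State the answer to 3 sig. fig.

1.24×10⁴ grain/h × 6.47989×10⁻⁵ kg/grain ÷ 3600 s/h = 2.23196×10⁻⁴ kg/s
2.23196×10⁻⁴ kg/s ÷ 1000 kg/t × 86400 s/day = 0.0192841 t/day

0.0193 t/day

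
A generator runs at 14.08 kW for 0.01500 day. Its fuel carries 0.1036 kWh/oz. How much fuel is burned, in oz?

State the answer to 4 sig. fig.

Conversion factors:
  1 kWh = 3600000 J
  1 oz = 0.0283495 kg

48.93 oz

14.08 kW → 14080 W
0.01500 day → 1296 s
E = P × t = 14080 × 1296 = 1.82477×10⁷ J
0.1036 kWh/oz → 1.31558×10⁷ J/kg
m = E / e_s = 1.82477×10⁷ / 1.31558×10⁷ = 1.38705 kg
In oz: 1.38705 / 0.0283495 = 48.9268 oz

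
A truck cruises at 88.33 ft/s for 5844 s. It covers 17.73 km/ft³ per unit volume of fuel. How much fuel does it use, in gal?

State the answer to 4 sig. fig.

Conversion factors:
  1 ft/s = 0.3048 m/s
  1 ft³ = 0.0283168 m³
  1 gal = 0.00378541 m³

88.33 ft/s → 26.923 m/s
d = v × t = 26.923 × 5844 = 157338 m
17.73 km/ft³ → 626130 m/m³
V = d / (distance per unit fuel) = 157338 / 626130 = 0.251286 m³
In gal: 0.251286 / 0.00378541 = 66.3828 gal

66.38 gal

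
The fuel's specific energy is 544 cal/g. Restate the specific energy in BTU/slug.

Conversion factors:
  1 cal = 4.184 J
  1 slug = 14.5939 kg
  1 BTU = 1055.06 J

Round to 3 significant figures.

544 cal/g × 4.184 J/cal ÷ 0.001 kg/g = 2.2761×10⁶ J/kg
2.2761×10⁶ J/kg ÷ 1055.06 J/BTU × 14.5939 kg/slug = 31483.7 BTU/slug

3.15×10⁴ BTU/slug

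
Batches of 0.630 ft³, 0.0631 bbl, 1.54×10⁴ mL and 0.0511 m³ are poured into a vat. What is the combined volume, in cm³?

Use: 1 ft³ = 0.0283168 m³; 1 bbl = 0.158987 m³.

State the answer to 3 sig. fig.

9.44×10⁴ cm³

0.630 ft³ × 0.0283168 → 0.0178396 m³
0.0631 bbl × 0.158987 → 0.0100321 m³
1.54×10⁴ mL × 10⁻⁶ → 0.0154 m³
0.0511 m³ (already m³)
Total: 0.0178396 + 0.0100321 + 0.0154 + 0.0511 = 0.0943717 m³
In cm³: 0.0943717 / 10⁻⁶ = 94371.7 cm³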